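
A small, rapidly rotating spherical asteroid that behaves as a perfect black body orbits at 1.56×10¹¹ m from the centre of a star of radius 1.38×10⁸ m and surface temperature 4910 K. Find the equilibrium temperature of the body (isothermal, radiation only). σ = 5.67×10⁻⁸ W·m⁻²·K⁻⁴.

T ≈ 103 K

The star's surface emits σT_*⁴; at distance d the flux is S = σT_*⁴(R_*/d)².
S = 5.67×10⁻⁸·(4910)⁴·(1.38×10⁸/1.56×10¹¹)² = 25.79 W/m².
For an isothermal sphere T⁴ = (1−a)S/(4σ) = 1.137×10⁸ K⁴.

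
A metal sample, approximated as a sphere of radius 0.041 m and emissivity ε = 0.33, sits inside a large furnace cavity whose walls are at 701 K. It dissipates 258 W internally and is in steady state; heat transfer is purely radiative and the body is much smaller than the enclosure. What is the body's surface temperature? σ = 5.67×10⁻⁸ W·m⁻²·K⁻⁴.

T ≈ 972 K

For a small grey body in a large enclosure, net radiated power = εσA(T⁴ − T_w⁴).
Steady state: P = εσA(T⁴ − T_w⁴) with A = 4πr² = 0.02112 m².
T⁴ = P/(εσA) + T_w⁴ = 258/(0.33·5.67×10⁻⁸·0.02112) + (701)⁴
    = 6.527×10¹¹ + 2.415×10¹¹ = 8.942×10¹¹ K⁴.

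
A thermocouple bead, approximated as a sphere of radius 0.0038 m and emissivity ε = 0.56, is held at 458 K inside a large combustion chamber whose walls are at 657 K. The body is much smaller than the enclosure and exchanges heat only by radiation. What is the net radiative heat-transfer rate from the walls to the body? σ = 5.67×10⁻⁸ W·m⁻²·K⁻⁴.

P_net ≈ 0.820 W

For a small grey body in a large enclosure: P_net = εσA(T_body⁴ − T_wall⁴).
A = 4πr² = 1.815×10⁻⁴ m²; T_body⁴ − T_wall⁴ = 4.400×10¹⁰ − 1.863×10¹¹ = -1.423×10¹¹ K⁴.
|P_net| = 0.56·5.67×10⁻⁸·1.815×10⁻⁴·1.423×10¹¹.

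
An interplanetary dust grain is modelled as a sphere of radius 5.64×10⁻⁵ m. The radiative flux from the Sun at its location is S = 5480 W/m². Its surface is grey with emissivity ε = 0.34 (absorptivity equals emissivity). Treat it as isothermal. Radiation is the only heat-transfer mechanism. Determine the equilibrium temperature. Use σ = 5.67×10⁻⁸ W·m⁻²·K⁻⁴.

T ≈ 394 K

At equilibrium, absorbed power = emitted power.
Absorbing cross-section = πr² = 9.993×10⁻⁹ m²; emitting surface = 4πr² = 3.997×10⁻⁸ m² (ratio 4).
εS·A_cross = εσ·A_surf·T⁴  ⇒  T⁴ = S/(4σ)   (ε cancels).
T⁴ = 5480/(4·5.67×10⁻⁸) = 2.416×10¹⁰ K⁴.
T = (2.416×10¹⁰)^(1/4).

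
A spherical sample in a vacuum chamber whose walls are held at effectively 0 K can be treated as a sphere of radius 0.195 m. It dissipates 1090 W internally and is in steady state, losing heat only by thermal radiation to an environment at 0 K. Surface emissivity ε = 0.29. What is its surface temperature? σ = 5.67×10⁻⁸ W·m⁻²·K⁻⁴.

T ≈ 610 K

Steady state: internal power = radiated power, P = εσA T⁴.
Radiating area A = 4πr² = 0.4778 m².
T⁴ = P/(εσA) = 1090/(0.29·5.67×10⁻⁸·0.4778) = 1.387×10¹¹ K⁴.
T = (1.387×10¹¹)^(1/4).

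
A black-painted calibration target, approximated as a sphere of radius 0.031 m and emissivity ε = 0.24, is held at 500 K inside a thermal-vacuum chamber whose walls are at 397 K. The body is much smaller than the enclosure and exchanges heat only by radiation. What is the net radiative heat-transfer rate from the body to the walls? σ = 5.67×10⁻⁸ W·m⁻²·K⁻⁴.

For a small grey body in a large enclosure: P_net = εσA(T_body⁴ − T_wall⁴).
A = 4πr² = 0.01208 m²; T_body⁴ − T_wall⁴ = 6.250×10¹⁰ − 2.484×10¹⁰ = 3.766×10¹⁰ K⁴.
|P_net| = 0.24·5.67×10⁻⁸·0.01208·3.766×10¹⁰.

P_net ≈ 6.19 W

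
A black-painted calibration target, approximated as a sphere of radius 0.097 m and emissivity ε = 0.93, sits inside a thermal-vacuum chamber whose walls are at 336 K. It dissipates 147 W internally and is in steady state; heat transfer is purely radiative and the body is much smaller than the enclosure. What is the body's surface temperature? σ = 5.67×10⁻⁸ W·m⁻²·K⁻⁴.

T ≈ 437 K

For a small grey body in a large enclosure, net radiated power = εσA(T⁴ − T_w⁴).
Steady state: P = εσA(T⁴ − T_w⁴) with A = 4πr² = 0.1182 m².
T⁴ = P/(εσA) + T_w⁴ = 147/(0.93·5.67×10⁻⁸·0.1182) + (336)⁴
    = 2.358×10¹⁰ + 1.275×10¹⁰ = 3.632×10¹⁰ K⁴.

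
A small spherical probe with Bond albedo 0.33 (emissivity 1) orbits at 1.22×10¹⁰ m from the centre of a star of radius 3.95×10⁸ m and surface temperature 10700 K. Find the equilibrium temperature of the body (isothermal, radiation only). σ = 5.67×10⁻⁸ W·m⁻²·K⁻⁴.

T ≈ 1230 K

The star's surface emits σT_*⁴; at distance d the flux is S = σT_*⁴(R_*/d)².
S = 5.67×10⁻⁸·(10700)⁴·(3.95×10⁸/1.22×10¹⁰)² = 7.791×10⁵ W/m².
For an isothermal sphere T⁴ = (1−a)S/(4σ) = 2.302×10¹² K⁴.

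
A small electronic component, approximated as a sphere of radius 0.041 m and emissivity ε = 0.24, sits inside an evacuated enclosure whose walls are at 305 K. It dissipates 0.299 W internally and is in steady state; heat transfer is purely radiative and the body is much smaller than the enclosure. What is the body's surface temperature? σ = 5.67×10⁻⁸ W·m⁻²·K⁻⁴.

For a small grey body in a large enclosure, net radiated power = εσA(T⁴ − T_w⁴).
Steady state: P = εσA(T⁴ − T_w⁴) with A = 4πr² = 0.02112 m².
T⁴ = P/(εσA) + T_w⁴ = 0.299/(0.24·5.67×10⁻⁸·0.02112) + (305)⁴
    = 1.040×10⁹ + 8.654×10⁹ = 9.694×10⁹ K⁴.

T ≈ 314 K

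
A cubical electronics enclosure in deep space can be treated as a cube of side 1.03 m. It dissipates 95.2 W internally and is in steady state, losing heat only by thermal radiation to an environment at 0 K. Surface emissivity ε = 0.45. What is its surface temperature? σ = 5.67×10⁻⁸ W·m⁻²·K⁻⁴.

T ≈ 156 K

Steady state: internal power = radiated power, P = εσA T⁴.
Radiating area A = 6L² = 6.365 m².
T⁴ = P/(εσA) = 95.2/(0.45·5.67×10⁻⁸·6.365) = 5.862×10⁸ K⁴.
T = (5.862×10⁸)^(1/4).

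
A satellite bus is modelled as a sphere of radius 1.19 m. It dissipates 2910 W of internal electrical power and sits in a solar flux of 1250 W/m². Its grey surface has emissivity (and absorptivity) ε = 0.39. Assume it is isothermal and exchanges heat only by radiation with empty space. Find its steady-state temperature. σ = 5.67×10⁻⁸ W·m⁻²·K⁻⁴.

At steady state, absorbed solar power + internal power = radiated power.
Absorbed: α·S·A_cross = 0.39·1250·4.449 = 2169 W (cross-section πr²).
Total input = 2169 + 2910 = 5079 W.
Radiated: εσ·A_surf·T⁴ with A_surf = 4πr² = 17.80 m².
T⁴ = 5079/(0.39·5.67×10⁻⁸·17.80) = 1.291×10¹⁰ K⁴.

T ≈ 337 K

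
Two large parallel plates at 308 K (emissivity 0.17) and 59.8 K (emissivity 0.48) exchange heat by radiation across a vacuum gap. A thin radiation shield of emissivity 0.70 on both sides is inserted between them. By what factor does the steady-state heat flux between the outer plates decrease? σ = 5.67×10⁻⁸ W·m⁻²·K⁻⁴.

factor ≈ 1.27

Without shield: q₀ = σΔ(T⁴)/(1/ε₁+1/ε₂−1) with denominator 6.966.
With shield the two gaps are in series; the resistances add: (1/ε₁+1/ε_s−1)+(1/ε_s+1/ε₂−1) = 6.311+2.512 = 8.823.
Heat-flux ratio q₀/q = 8.823/6.966.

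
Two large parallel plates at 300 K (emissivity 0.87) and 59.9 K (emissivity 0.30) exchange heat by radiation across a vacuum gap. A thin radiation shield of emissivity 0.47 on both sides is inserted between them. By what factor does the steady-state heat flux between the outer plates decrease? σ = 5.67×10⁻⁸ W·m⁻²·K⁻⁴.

factor ≈ 1.93

Without shield: q₀ = σΔ(T⁴)/(1/ε₁+1/ε₂−1) with denominator 3.483.
With shield the two gaps are in series; the resistances add: (1/ε₁+1/ε_s−1)+(1/ε_s+1/ε₂−1) = 2.277+4.461 = 6.738.
Heat-flux ratio q₀/q = 6.738/3.483.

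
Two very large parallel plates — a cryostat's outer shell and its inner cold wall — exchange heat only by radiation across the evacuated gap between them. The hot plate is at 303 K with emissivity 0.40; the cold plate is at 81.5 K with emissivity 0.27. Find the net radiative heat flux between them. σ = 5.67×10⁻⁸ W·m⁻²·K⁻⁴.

q ≈ 91.4 W/m²

For two infinite grey parallel plates, q = σ(T₁⁴ − T₂⁴)/(1/ε₁ + 1/ε₂ − 1).
T₁⁴ − T₂⁴ = 8.429×10⁹ − 4.412×10⁷ = 8.385×10⁹ K⁴.
1/ε₁ + 1/ε₂ − 1 = 2.500 + 3.704 − 1 = 5.204.
q = 5.67×10⁻⁸ × 8.385×10⁹ / 5.204.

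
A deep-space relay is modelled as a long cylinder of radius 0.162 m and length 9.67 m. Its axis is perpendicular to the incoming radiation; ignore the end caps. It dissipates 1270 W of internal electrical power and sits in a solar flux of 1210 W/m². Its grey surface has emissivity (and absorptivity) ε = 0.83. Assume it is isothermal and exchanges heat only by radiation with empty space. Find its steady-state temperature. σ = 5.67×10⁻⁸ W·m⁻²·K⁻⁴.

At steady state, absorbed solar power + internal power = radiated power.
Absorbed: α·S·A_cross = 0.83·1210·3.133 = 3147 W (cross-section 2rL).
Total input = 3147 + 1270 = 4417 W.
Radiated: εσ·A_surf·T⁴ with A_surf = 2πrL = 9.843 m².
T⁴ = 4417/(0.83·5.67×10⁻⁸·9.843) = 9.535×10⁹ K⁴.

T ≈ 312 K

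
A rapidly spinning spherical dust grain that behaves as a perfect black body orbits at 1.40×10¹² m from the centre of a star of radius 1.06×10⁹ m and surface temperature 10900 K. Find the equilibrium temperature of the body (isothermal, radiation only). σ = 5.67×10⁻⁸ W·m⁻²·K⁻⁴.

The star's surface emits σT_*⁴; at distance d the flux is S = σT_*⁴(R_*/d)².
S = 5.67×10⁻⁸·(10900)⁴·(1.06×10⁹/1.40×10¹²)² = 458.8 W/m².
For an isothermal sphere T⁴ = (1−a)S/(4σ) = 2.023×10⁹ K⁴.

T ≈ 212 K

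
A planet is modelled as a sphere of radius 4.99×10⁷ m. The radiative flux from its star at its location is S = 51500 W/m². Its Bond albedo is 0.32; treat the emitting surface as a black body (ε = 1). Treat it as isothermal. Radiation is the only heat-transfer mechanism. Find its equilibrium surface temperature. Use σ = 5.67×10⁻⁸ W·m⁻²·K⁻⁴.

At equilibrium, absorbed power = emitted power.
Absorbing cross-section = πr² = 7.823×10¹⁵ m²; emitting surface = 4πr² = 3.129×10¹⁶ m² (ratio 4).
(1−a)S·A_cross = εσ·A_surf·T⁴  ⇒  T⁴ = (1−a)S/(4σ).
T⁴ = 0.680·51500/(4·5.67×10⁻⁸) = 1.544×10¹¹ K⁴.
T = (1.544×10¹¹)^(1/4).

T ≈ 627 K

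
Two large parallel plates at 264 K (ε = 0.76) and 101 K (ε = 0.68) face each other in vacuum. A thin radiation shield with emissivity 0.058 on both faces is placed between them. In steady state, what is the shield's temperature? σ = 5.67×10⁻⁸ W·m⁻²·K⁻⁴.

T_s ≈ 223 K

In steady state the net flux on the hot side equals that on the cold side.
σ(T₁⁴−T_s⁴)/D₁ = σ(T_s⁴−T₂⁴)/D₂, with D₁ = 1/ε₁+1/ε_s−1 = 17.56, D₂ = 1/ε_s+1/ε₂−1 = 17.71.
Solve for T_s⁴: T_s⁴ = (D₂·T₁⁴ + D₁·T₂⁴)/(D₁+D₂) = 2.491×10⁹ K⁴.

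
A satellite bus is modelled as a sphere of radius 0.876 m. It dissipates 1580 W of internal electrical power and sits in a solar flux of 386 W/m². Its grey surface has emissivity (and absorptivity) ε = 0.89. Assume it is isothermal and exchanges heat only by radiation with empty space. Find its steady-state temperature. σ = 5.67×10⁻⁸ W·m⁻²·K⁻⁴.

At steady state, absorbed solar power + internal power = radiated power.
Absorbed: α·S·A_cross = 0.89·386·2.411 = 828.2 W (cross-section πr²).
Total input = 828.2 + 1580 = 2408 W.
Radiated: εσ·A_surf·T⁴ with A_surf = 4πr² = 9.643 m².
T⁴ = 2408/(0.89·5.67×10⁻⁸·9.643) = 4.949×10⁹ K⁴.

T ≈ 265 K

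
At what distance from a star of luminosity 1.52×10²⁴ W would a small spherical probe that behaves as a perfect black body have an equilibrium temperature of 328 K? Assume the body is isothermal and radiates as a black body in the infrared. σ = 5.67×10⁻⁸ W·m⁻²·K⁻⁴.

For an isothermal black-emitting sphere, (1−a)S·πr² = σ·4πr²·T⁴ ⇒ S = 4σT⁴/(1−a).
S = 4·5.67×10⁻⁸·(328)⁴/1.00 = 2625 W/m².
Flux falls as S = L/(4πd²), so d = √(L/(4πS)) = √(1.52×10²⁴/(4π·2625)).

d ≈ 6.79×10⁹ m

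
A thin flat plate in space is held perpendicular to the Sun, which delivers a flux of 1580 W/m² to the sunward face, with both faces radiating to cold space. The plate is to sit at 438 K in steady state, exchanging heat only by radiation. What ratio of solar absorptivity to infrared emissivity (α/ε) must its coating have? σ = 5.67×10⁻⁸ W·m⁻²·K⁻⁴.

Balance: αS·A = εσ·2A·T⁴ ⇒ α/ε = 2σT⁴/S.
α/ε = 2·5.67×10⁻⁸·(438)⁴/1580 = 2·5.67×10⁻⁸·3.680×10¹⁰/1580.

α/ε ≈ 2.64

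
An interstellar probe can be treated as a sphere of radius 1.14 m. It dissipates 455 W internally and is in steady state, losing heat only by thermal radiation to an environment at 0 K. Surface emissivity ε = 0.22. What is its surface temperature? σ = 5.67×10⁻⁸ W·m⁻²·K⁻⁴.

T ≈ 217 K

Steady state: internal power = radiated power, P = εσA T⁴.
Radiating area A = 4πr² = 16.33 m².
T⁴ = P/(εσA) = 455/(0.22·5.67×10⁻⁸·16.33) = 2.234×10⁹ K⁴.
T = (2.234×10⁹)^(1/4).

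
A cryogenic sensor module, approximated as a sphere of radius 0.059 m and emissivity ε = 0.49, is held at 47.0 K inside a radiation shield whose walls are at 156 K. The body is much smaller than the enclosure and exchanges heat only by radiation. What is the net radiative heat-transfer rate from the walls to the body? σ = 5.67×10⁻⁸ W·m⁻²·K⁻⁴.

For a small grey body in a large enclosure: P_net = εσA(T_body⁴ − T_wall⁴).
A = 4πr² = 0.04374 m²; T_body⁴ − T_wall⁴ = 4.880×10⁶ − 5.922×10⁸ = -5.874×10⁸ K⁴.
|P_net| = 0.49·5.67×10⁻⁸·0.04374·5.874×10⁸.

P_net ≈ 0.714 W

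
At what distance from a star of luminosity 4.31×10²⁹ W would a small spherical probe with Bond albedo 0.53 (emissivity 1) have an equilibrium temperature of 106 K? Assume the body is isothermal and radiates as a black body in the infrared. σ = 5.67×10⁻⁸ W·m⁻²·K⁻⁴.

For an isothermal black-emitting sphere, (1−a)S·πr² = σ·4πr²·T⁴ ⇒ S = 4σT⁴/(1−a).
S = 4·5.67×10⁻⁸·(106)⁴/0.470 = 60.92 W/m².
Flux falls as S = L/(4πd²), so d = √(L/(4πS)) = √(4.31×10²⁹/(4π·60.92)).

d ≈ 2.37×10¹³ m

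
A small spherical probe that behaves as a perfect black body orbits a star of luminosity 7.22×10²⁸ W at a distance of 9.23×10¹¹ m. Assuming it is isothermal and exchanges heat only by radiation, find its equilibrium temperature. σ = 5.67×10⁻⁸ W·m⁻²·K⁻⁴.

First find the stellar flux at distance d: S = L/(4πd²) = 7.22×10²⁸/(4π·(9.23×10¹¹)²) = 6744 W/m².
For an isothermal sphere, absorbed (1−a)S·πr² = emitted σ·4πr²·T⁴, so T⁴ = (1−a)S/(4σ).
T⁴ = 1.00·6744/(4·5.67×10⁻⁸) = 2.974×10¹⁰ K⁴.

T ≈ 415 K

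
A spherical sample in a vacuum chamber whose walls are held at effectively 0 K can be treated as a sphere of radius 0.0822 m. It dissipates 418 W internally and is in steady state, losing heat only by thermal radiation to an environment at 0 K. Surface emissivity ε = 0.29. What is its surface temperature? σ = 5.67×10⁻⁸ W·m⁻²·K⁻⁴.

Steady state: internal power = radiated power, P = εσA T⁴.
Radiating area A = 4πr² = 0.08491 m².
T⁴ = P/(εσA) = 418/(0.29·5.67×10⁻⁸·0.08491) = 2.994×10¹¹ K⁴.
T = (2.994×10¹¹)^(1/4).

T ≈ 740 K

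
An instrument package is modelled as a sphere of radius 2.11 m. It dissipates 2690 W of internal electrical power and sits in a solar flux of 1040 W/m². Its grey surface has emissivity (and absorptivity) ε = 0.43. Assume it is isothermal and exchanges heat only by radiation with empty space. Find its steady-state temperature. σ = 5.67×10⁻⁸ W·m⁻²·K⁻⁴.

T ≈ 285 K

At steady state, absorbed solar power + internal power = radiated power.
Absorbed: α·S·A_cross = 0.43·1040·13.99 = 6255 W (cross-section πr²).
Total input = 6255 + 2690 = 8945 W.
Radiated: εσ·A_surf·T⁴ with A_surf = 4πr² = 55.95 m².
T⁴ = 8945/(0.43·5.67×10⁻⁸·55.95) = 6.558×10⁹ K⁴.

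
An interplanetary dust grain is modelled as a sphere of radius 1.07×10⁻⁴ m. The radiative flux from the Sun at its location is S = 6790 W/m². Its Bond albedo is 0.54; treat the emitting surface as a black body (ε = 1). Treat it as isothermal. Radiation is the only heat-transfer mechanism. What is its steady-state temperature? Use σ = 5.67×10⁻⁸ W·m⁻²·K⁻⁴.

T ≈ 343 K

At equilibrium, absorbed power = emitted power.
Absorbing cross-section = πr² = 3.597×10⁻⁸ m²; emitting surface = 4πr² = 1.439×10⁻⁷ m² (ratio 4).
(1−a)S·A_cross = εσ·A_surf·T⁴  ⇒  T⁴ = (1−a)S/(4σ).
T⁴ = 0.460·6790/(4·5.67×10⁻⁸) = 1.377×10¹⁰ K⁴.
T = (1.377×10¹⁰)^(1/4).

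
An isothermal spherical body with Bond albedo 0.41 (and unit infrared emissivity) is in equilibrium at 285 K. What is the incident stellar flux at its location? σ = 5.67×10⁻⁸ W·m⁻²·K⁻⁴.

(1−a)S·πr² = σ·4πr²·T⁴ ⇒ S = 4σT⁴/(1−a).
S = 4·5.67×10⁻⁸·6.598×10⁹/0.590.

S ≈ 2540 W/m²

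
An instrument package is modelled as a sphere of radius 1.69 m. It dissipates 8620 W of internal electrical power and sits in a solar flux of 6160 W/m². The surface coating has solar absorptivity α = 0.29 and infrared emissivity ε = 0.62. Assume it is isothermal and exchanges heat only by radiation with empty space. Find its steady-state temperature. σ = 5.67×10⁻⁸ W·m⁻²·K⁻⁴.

At steady state, absorbed solar power + internal power = radiated power.
Absorbed: α·S·A_cross = 0.29·6160·8.973 = 16030 W (cross-section πr²).
Total input = 16030 + 8620 = 24650 W.
Radiated: εσ·A_surf·T⁴ with A_surf = 4πr² = 35.89 m².
T⁴ = 24650/(0.62·5.67×10⁻⁸·35.89) = 1.954×10¹⁰ K⁴.

T ≈ 374 K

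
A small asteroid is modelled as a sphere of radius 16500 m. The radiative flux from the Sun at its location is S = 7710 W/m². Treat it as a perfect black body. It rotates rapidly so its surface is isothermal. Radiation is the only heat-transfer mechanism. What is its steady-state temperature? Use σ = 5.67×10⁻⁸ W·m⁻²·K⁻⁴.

At equilibrium, absorbed power = emitted power.
Absorbing cross-section = πr² = 8.553×10⁸ m²; emitting surface = 4πr² = 3.421×10⁹ m² (ratio 4).
S·A_cross = εσ·A_surf·T⁴  ⇒  T⁴ = S/(4σ).
T⁴ = 1.00·7710/(4·5.67×10⁻⁸) = 3.399×10¹⁰ K⁴.
T = (3.399×10¹⁰)^(1/4).

T ≈ 429 K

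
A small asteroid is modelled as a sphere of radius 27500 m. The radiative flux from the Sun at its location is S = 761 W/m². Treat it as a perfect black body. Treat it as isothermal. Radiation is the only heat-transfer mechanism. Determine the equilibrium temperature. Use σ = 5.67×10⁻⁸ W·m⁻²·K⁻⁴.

T ≈ 241 K

At equilibrium, absorbed power = emitted power.
Absorbing cross-section = πr² = 2.376×10⁹ m²; emitting surface = 4πr² = 9.503×10⁹ m² (ratio 4).
S·A_cross = εσ·A_surf·T⁴  ⇒  T⁴ = S/(4σ).
T⁴ = 1.00·761/(4·5.67×10⁻⁸) = 3.355×10⁹ K⁴.
T = (3.355×10⁹)^(1/4).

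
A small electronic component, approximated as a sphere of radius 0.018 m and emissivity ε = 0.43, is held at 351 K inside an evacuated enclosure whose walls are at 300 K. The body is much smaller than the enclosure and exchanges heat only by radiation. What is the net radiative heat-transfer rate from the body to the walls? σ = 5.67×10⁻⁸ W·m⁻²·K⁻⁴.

P_net ≈ 0.703 W

For a small grey body in a large enclosure: P_net = εσA(T_body⁴ − T_wall⁴).
A = 4πr² = 0.004072 m²; T_body⁴ − T_wall⁴ = 1.518×10¹⁰ − 8.100×10⁹ = 7.078×10⁹ K⁴.
|P_net| = 0.43·5.67×10⁻⁸·0.004072·7.078×10⁹.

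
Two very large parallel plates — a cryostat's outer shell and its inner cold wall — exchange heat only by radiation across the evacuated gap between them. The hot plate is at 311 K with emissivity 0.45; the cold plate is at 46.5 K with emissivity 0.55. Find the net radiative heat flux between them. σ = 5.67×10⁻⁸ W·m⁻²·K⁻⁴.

q ≈ 174 W/m²

For two infinite grey parallel plates, q = σ(T₁⁴ − T₂⁴)/(1/ε₁ + 1/ε₂ − 1).
T₁⁴ − T₂⁴ = 9.355×10⁹ − 4.675×10⁶ = 9.350×10⁹ K⁴.
1/ε₁ + 1/ε₂ − 1 = 2.222 + 1.818 − 1 = 3.040.
q = 5.67×10⁻⁸ × 9.350×10⁹ / 3.040.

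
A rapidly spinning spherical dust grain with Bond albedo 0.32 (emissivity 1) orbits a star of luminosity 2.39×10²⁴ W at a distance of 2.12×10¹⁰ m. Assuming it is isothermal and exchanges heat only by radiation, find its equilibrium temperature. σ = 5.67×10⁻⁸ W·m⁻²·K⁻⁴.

First find the stellar flux at distance d: S = L/(4πd²) = 2.39×10²⁴/(4π·(2.12×10¹⁰)²) = 423.2 W/m².
For an isothermal sphere, absorbed (1−a)S·πr² = emitted σ·4πr²·T⁴, so T⁴ = (1−a)S/(4σ).
T⁴ = 0.680·423.2/(4·5.67×10⁻⁸) = 1.269×10⁹ K⁴.

T ≈ 189 K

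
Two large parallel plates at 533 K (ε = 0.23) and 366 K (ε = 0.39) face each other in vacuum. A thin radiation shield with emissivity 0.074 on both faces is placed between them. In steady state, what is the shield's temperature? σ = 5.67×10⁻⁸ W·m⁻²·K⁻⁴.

T_s ≈ 467 K

In steady state the net flux on the hot side equals that on the cold side.
σ(T₁⁴−T_s⁴)/D₁ = σ(T_s⁴−T₂⁴)/D₂, with D₁ = 1/ε₁+1/ε_s−1 = 16.86, D₂ = 1/ε_s+1/ε₂−1 = 15.08.
Solve for T_s⁴: T_s⁴ = (D₂·T₁⁴ + D₁·T₂⁴)/(D₁+D₂) = 4.757×10¹⁰ K⁴.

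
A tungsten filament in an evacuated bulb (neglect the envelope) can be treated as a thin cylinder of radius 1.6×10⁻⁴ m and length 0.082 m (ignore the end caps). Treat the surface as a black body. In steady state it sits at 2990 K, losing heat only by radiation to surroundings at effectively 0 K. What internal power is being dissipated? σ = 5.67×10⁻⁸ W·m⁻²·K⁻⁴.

Steady state: P = εσA T⁴.
A = 2πrL = 8.244×10⁻⁵ m²; T⁴ = (2990)⁴ = 7.993×10¹³ K⁴.
P = 1.0 × 5.67×10⁻⁸ × 8.244×10⁻⁵ × 7.993×10¹³.

P ≈ 374 W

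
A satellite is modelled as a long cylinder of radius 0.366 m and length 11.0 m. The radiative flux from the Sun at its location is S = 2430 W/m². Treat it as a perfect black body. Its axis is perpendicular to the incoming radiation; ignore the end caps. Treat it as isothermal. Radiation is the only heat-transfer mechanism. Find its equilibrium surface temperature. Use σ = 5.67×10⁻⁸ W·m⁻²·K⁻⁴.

At equilibrium, absorbed power = emitted power.
Absorbing cross-section = 2rL = 8.052 m²; emitting surface = 2πrL = 25.30 m² (ratio π).
S·A_cross = εσ·A_surf·T⁴  ⇒  T⁴ = S/(πσ).
T⁴ = 1.00·2430/(π·5.67×10⁻⁸) = 1.364×10¹⁰ K⁴.
T = (1.364×10¹⁰)^(1/4).

T ≈ 342 K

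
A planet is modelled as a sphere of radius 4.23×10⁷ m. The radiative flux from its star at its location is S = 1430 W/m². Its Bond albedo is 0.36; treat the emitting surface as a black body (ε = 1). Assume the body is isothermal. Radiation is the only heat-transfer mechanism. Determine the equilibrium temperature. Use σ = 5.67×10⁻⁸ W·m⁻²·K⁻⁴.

At equilibrium, absorbed power = emitted power.
Absorbing cross-section = πr² = 5.621×10¹⁵ m²; emitting surface = 4πr² = 2.248×10¹⁶ m² (ratio 4).
(1−a)S·A_cross = εσ·A_surf·T⁴  ⇒  T⁴ = (1−a)S/(4σ).
T⁴ = 0.640·1430/(4·5.67×10⁻⁸) = 4.035×10⁹ K⁴.
T = (4.035×10⁹)^(1/4).

T ≈ 252 K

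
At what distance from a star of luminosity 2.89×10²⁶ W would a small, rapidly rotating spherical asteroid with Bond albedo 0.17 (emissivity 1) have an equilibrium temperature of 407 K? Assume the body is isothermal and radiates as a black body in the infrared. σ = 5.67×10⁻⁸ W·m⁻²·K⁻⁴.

For an isothermal black-emitting sphere, (1−a)S·πr² = σ·4πr²·T⁴ ⇒ S = 4σT⁴/(1−a).
S = 4·5.67×10⁻⁸·(407)⁴/0.830 = 7498 W/m².
Flux falls as S = L/(4πd²), so d = √(L/(4πS)) = √(2.89×10²⁶/(4π·7498)).

d ≈ 5.54×10¹⁰ m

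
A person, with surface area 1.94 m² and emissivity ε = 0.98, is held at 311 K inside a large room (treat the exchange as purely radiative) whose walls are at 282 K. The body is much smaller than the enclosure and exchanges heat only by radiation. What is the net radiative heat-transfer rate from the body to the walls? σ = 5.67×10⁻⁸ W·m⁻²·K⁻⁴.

P_net ≈ 327 W

For a small grey body in a large enclosure: P_net = εσA(T_body⁴ − T_wall⁴).
A = 1.94 m²; T_body⁴ − T_wall⁴ = 9.355×10⁹ − 6.324×10⁹ = 3.031×10⁹ K⁴.
|P_net| = 0.98·5.67×10⁻⁸·1.940·3.031×10⁹.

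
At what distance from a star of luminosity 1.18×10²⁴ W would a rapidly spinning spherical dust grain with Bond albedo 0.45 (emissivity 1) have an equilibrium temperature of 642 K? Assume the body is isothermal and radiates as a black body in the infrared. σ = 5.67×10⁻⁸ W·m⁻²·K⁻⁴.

For an isothermal black-emitting sphere, (1−a)S·πr² = σ·4πr²·T⁴ ⇒ S = 4σT⁴/(1−a).
S = 4·5.67×10⁻⁸·(642)⁴/0.550 = 70050 W/m².
Flux falls as S = L/(4πd²), so d = √(L/(4πS)) = √(1.18×10²⁴/(4π·70050)).

d ≈ 1.16×10⁹ m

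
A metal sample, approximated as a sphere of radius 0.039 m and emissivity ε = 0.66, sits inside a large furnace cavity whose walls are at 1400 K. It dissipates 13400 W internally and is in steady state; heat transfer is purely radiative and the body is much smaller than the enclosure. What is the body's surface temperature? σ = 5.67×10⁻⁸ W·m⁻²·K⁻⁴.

For a small grey body in a large enclosure, net radiated power = εσA(T⁴ − T_w⁴).
Steady state: P = εσA(T⁴ − T_w⁴) with A = 4πr² = 0.01911 m².
T⁴ = P/(εσA) + T_w⁴ = 13400/(0.66·5.67×10⁻⁸·0.01911) + (1400)⁴
    = 1.873×10¹³ + 3.842×10¹² = 2.258×10¹³ K⁴.

T ≈ 2180 K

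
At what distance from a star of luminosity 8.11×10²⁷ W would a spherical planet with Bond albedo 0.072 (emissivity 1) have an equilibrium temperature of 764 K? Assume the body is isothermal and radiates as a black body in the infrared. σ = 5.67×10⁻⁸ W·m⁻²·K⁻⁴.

d ≈ 8.80×10¹⁰ m

For an isothermal black-emitting sphere, (1−a)S·πr² = σ·4πr²·T⁴ ⇒ S = 4σT⁴/(1−a).
S = 4·5.67×10⁻⁸·(764)⁴/0.928 = 83270 W/m².
Flux falls as S = L/(4πd²), so d = √(L/(4πS)) = √(8.11×10²⁷/(4π·83270)).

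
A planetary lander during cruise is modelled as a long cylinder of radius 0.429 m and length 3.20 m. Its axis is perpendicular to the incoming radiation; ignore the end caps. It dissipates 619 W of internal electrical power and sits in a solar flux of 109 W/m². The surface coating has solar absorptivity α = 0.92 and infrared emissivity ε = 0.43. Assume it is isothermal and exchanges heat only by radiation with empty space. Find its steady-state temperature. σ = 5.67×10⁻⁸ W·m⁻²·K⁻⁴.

T ≈ 255 K

At steady state, absorbed solar power + internal power = radiated power.
Absorbed: α·S·A_cross = 0.92·109·2.746 = 275.3 W (cross-section 2rL).
Total input = 275.3 + 619 = 894.3 W.
Radiated: εσ·A_surf·T⁴ with A_surf = 2πrL = 8.626 m².
T⁴ = 894.3/(0.43·5.67×10⁻⁸·8.626) = 4.253×10⁹ K⁴.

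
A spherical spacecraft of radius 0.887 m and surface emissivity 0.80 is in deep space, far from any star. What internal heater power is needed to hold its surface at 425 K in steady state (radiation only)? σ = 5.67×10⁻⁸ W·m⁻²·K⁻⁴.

P ≈ 14600 W

P = εσ·4πr²·T⁴.
4πr² = 9.887 m²; T⁴ = 3.263×10¹⁰ K⁴.
P = 0.80·5.67×10⁻⁸·9.887·3.263×10¹⁰.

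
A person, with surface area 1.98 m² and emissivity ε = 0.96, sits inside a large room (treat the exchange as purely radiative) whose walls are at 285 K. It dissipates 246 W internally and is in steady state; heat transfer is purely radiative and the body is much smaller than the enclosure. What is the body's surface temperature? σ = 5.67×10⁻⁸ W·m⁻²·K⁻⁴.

T ≈ 307 K

For a small grey body in a large enclosure, net radiated power = εσA(T⁴ − T_w⁴).
Steady state: P = εσA(T⁴ − T_w⁴) with A = 1.98 m².
T⁴ = P/(εσA) + T_w⁴ = 246/(0.96·5.67×10⁻⁸·1.980) + (285)⁴
    = 2.283×10⁹ + 6.598×10⁹ = 8.880×10⁹ K⁴.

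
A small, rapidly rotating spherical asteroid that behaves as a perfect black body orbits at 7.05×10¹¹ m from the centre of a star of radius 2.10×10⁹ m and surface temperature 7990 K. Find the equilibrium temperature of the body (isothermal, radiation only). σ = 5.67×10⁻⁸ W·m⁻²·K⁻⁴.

The star's surface emits σT_*⁴; at distance d the flux is S = σT_*⁴(R_*/d)².
S = 5.67×10⁻⁸·(7990)⁴·(2.10×10⁹/7.05×10¹¹)² = 2050 W/m².
For an isothermal sphere T⁴ = (1−a)S/(4σ) = 9.040×10⁹ K⁴.

T ≈ 308 K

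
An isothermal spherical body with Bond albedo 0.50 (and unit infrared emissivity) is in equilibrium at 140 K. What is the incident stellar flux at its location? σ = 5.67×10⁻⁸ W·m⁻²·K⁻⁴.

(1−a)S·πr² = σ·4πr²·T⁴ ⇒ S = 4σT⁴/(1−a).
S = 4·5.67×10⁻⁸·3.842×10⁸/0.500.

S ≈ 174 W/m²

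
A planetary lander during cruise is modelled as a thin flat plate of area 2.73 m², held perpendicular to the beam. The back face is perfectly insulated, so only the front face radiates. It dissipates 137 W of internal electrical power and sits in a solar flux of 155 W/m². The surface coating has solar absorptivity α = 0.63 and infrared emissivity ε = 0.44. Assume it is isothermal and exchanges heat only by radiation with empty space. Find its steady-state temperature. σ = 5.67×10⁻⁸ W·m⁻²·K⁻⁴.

At steady state, absorbed solar power + internal power = radiated power.
Absorbed: α·S·A_cross = 0.63·155·2.730 = 266.6 W (cross-section A).
Total input = 266.6 + 137 = 403.6 W.
Radiated: εσ·A_surf·T⁴ with A_surf = A = 2.730 m².
T⁴ = 403.6/(0.44·5.67×10⁻⁸·2.730) = 5.926×10⁹ K⁴.

T ≈ 277 K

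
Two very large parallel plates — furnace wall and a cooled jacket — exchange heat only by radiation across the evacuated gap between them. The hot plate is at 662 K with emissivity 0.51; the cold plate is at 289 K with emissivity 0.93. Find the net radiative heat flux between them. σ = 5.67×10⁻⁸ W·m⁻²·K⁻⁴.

q ≈ 5150 W/m²

For two infinite grey parallel plates, q = σ(T₁⁴ − T₂⁴)/(1/ε₁ + 1/ε₂ − 1).
T₁⁴ − T₂⁴ = 1.921×10¹¹ − 6.976×10⁹ = 1.851×10¹¹ K⁴.
1/ε₁ + 1/ε₂ − 1 = 1.961 + 1.075 − 1 = 2.036.
q = 5.67×10⁻⁸ × 1.851×10¹¹ / 2.036.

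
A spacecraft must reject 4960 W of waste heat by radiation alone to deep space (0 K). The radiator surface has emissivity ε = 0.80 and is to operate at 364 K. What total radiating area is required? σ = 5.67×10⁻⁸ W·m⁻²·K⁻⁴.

A ≈ 6.23 m²

P = εσA T⁴ ⇒ A = P/(εσT⁴).
T⁴ = 1.756×10¹⁰ K⁴.
A = 4960/(0.80 × 5.67×10⁻⁸ × 1.756×10¹⁰).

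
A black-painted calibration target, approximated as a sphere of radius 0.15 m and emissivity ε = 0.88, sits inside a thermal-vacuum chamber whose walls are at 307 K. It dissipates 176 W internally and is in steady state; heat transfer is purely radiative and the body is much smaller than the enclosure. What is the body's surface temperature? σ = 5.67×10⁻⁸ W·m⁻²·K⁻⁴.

For a small grey body in a large enclosure, net radiated power = εσA(T⁴ − T_w⁴).
Steady state: P = εσA(T⁴ − T_w⁴) with A = 4πr² = 0.2827 m².
T⁴ = P/(εσA) + T_w⁴ = 176/(0.88·5.67×10⁻⁸·0.2827) + (307)⁴
    = 1.248×10¹⁰ + 8.883×10⁹ = 2.136×10¹⁰ K⁴.

T ≈ 382 K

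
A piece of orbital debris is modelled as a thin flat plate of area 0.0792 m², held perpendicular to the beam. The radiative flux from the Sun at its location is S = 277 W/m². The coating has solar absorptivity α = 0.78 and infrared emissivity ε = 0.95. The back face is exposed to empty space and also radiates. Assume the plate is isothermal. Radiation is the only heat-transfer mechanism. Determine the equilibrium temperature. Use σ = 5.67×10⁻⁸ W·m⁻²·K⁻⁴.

T ≈ 212 K

At equilibrium, absorbed power = emitted power.
Absorbing cross-section = A = 0.07920 m²; emitting surface = 2A = 0.1584 m² (ratio 2).
αS·A_cross = εσ·A_surf·T⁴  ⇒  T⁴ = αS/(ε·2σ).
T⁴ = 0.780·277/(0.95·2·5.67×10⁻⁸) = 2.006×10⁹ K⁴.
T = (2.006×10⁹)^(1/4).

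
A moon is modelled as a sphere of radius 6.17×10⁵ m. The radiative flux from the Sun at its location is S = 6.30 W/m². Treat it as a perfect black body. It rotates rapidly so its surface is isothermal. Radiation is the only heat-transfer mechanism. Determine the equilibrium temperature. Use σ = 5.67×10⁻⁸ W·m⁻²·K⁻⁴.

At equilibrium, absorbed power = emitted power.
Absorbing cross-section = πr² = 1.196×10¹² m²; emitting surface = 4πr² = 4.784×10¹² m² (ratio 4).
S·A_cross = εσ·A_surf·T⁴  ⇒  T⁴ = S/(4σ).
T⁴ = 1.00·6.30/(4·5.67×10⁻⁸) = 2.778×10⁷ K⁴.
T = (2.778×10⁷)^(1/4).

T ≈ 72.6 K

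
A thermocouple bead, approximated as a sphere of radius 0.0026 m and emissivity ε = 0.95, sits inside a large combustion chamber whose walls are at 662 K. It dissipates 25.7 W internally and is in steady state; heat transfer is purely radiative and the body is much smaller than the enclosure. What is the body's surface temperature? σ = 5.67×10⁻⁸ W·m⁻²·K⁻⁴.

For a small grey body in a large enclosure, net radiated power = εσA(T⁴ − T_w⁴).
Steady state: P = εσA(T⁴ − T_w⁴) with A = 4πr² = 8.495×10⁻⁵ m².
T⁴ = P/(εσA) + T_w⁴ = 25.7/(0.95·5.67×10⁻⁸·8.495×10⁻⁵) + (662)⁴
    = 5.617×10¹² + 1.921×10¹¹ = 5.809×10¹² K⁴.

T ≈ 1550 K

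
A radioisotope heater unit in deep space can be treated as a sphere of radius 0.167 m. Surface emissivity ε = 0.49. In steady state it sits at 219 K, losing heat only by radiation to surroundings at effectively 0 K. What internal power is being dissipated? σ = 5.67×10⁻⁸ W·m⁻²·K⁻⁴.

Steady state: P = εσA T⁴.
A = 4πr² = 0.3505 m²; T⁴ = (219)⁴ = 2.300×10⁹ K⁴.
P = 0.49 × 5.67×10⁻⁸ × 0.3505 × 2.300×10⁹.

P ≈ 22.4 W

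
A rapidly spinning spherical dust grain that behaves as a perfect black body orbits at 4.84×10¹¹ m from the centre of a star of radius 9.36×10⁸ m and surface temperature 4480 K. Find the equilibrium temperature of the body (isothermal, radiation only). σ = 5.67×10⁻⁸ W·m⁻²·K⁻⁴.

T ≈ 139 K

The star's surface emits σT_*⁴; at distance d the flux is S = σT_*⁴(R_*/d)².
S = 5.67×10⁻⁸·(4480)⁴·(9.36×10⁸/4.84×10¹¹)² = 85.42 W/m².
For an isothermal sphere T⁴ = (1−a)S/(4σ) = 3.766×10⁸ K⁴.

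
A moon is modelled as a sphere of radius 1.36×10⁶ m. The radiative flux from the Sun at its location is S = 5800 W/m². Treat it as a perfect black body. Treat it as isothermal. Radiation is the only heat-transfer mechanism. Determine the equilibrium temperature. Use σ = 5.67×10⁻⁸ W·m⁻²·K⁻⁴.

At equilibrium, absorbed power = emitted power.
Absorbing cross-section = πr² = 5.811×10¹² m²; emitting surface = 4πr² = 2.324×10¹³ m² (ratio 4).
S·A_cross = εσ·A_surf·T⁴  ⇒  T⁴ = S/(4σ).
T⁴ = 1.00·5800/(4·5.67×10⁻⁸) = 2.557×10¹⁰ K⁴.
T = (2.557×10¹⁰)^(1/4).

T ≈ 400 K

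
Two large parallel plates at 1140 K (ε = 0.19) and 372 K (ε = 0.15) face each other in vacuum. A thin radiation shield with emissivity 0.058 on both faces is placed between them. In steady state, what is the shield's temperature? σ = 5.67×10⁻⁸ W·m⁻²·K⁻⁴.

In steady state the net flux on the hot side equals that on the cold side.
σ(T₁⁴−T_s⁴)/D₁ = σ(T_s⁴−T₂⁴)/D₂, with D₁ = 1/ε₁+1/ε_s−1 = 21.50, D₂ = 1/ε_s+1/ε₂−1 = 22.91.
Solve for T_s⁴: T_s⁴ = (D₂·T₁⁴ + D₁·T₂⁴)/(D₁+D₂) = 8.804×10¹¹ K⁴.

T_s ≈ 969 K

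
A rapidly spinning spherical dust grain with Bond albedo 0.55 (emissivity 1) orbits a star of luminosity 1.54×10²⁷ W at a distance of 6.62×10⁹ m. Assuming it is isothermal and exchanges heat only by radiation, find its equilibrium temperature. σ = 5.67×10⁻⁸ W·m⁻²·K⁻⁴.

T ≈ 1530 K

First find the stellar flux at distance d: S = L/(4πd²) = 1.54×10²⁷/(4π·(6.62×10⁹)²) = 2.796×10⁶ W/m².
For an isothermal sphere, absorbed (1−a)S·πr² = emitted σ·4πr²·T⁴, so T⁴ = (1−a)S/(4σ).
T⁴ = 0.450·2.796×10⁶/(4·5.67×10⁻⁸) = 5.548×10¹² K⁴.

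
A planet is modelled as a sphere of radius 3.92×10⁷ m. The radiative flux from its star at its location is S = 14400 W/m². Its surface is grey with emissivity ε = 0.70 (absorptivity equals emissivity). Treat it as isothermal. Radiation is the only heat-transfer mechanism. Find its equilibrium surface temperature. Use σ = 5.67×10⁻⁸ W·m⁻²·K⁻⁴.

At equilibrium, absorbed power = emitted power.
Absorbing cross-section = πr² = 4.827×10¹⁵ m²; emitting surface = 4πr² = 1.931×10¹⁶ m² (ratio 4).
εS·A_cross = εσ·A_surf·T⁴  ⇒  T⁴ = S/(4σ)   (ε cancels).
T⁴ = 14400/(4·5.67×10⁻⁸) = 6.349×10¹⁰ K⁴.
T = (6.349×10¹⁰)^(1/4).

T ≈ 502 K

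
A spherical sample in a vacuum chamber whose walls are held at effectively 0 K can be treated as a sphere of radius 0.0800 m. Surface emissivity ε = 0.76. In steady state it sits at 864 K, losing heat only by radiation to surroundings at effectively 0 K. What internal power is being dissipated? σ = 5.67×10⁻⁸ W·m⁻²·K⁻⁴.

Steady state: P = εσA T⁴.
A = 4πr² = 0.08042 m²; T⁴ = (864)⁴ = 5.573×10¹¹ K⁴.
P = 0.76 × 5.67×10⁻⁸ × 0.08042 × 5.573×10¹¹.

P ≈ 1930 W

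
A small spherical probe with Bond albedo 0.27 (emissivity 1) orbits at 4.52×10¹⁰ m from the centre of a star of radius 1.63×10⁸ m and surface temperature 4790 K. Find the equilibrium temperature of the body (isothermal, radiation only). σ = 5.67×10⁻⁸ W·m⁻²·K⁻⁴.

T ≈ 188 K

The star's surface emits σT_*⁴; at distance d the flux is S = σT_*⁴(R_*/d)².
S = 5.67×10⁻⁸·(4790)⁴·(1.63×10⁸/4.52×10¹⁰)² = 388.2 W/m².
For an isothermal sphere T⁴ = (1−a)S/(4σ) = 1.249×10⁹ K⁴.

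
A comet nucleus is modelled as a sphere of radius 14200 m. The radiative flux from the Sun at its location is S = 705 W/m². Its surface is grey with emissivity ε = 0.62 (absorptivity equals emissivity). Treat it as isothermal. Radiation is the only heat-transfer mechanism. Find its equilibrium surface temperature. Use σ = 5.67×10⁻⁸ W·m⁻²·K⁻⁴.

T ≈ 236 K

At equilibrium, absorbed power = emitted power.
Absorbing cross-section = πr² = 6.335×10⁸ m²; emitting surface = 4πr² = 2.534×10⁹ m² (ratio 4).
εS·A_cross = εσ·A_surf·T⁴  ⇒  T⁴ = S/(4σ)   (ε cancels).
T⁴ = 705/(4·5.67×10⁻⁸) = 3.108×10⁹ K⁴.
T = (3.108×10⁹)^(1/4).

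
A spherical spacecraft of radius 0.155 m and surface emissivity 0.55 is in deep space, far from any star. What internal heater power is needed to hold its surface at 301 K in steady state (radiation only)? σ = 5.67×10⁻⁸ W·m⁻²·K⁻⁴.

P ≈ 77.3 W

P = εσ·4πr²·T⁴.
4πr² = 0.3019 m²; T⁴ = 8.209×10⁹ K⁴.
P = 0.55·5.67×10⁻⁸·0.3019·8.209×10⁹.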